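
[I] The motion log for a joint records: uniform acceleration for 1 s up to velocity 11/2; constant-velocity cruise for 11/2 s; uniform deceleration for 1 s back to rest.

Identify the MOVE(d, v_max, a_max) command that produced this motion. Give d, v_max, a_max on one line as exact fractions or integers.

a_max = (11/2)/1 = 11/2
d_a = ½·11/2·1 = 11/4; d_c = 11/2·11/2 = 121/4
d = 2·11/4 + 121/4 = 143/4
t_c = 11/2 > 0 → v_max = v_peak = 11/2

d=143/4 v_max=11/2 a_max=11/2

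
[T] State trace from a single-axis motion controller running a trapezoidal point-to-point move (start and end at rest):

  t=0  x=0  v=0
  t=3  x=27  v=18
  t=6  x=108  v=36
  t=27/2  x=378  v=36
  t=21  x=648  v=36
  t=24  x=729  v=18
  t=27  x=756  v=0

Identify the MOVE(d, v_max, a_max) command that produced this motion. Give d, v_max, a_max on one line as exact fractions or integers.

d=756 v_max=36 a_max=6

final state: t=27, x=756, v=0 → d = 756
a_max = (18−0)/(3−0) = 6
max v = 36 over t∈[6,21] → v_max = 36
check: 36·(6+15) = 756 ✓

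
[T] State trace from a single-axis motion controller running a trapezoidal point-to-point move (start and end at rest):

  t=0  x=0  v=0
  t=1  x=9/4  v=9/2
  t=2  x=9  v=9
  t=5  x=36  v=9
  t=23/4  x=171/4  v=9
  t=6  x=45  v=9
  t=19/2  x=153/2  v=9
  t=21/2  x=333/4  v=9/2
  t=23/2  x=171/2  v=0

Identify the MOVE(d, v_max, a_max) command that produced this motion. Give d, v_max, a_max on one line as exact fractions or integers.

final state: t=23/2, x=171/2, v=0 → d = 171/2
a_max = (9/2−0)/(1−0) = 9/2
max v = 9 over t∈[2,19/2] → v_max = 9
check: 9·(2+15/2) = 171/2 ✓

d=171/2 v_max=9 a_max=9/2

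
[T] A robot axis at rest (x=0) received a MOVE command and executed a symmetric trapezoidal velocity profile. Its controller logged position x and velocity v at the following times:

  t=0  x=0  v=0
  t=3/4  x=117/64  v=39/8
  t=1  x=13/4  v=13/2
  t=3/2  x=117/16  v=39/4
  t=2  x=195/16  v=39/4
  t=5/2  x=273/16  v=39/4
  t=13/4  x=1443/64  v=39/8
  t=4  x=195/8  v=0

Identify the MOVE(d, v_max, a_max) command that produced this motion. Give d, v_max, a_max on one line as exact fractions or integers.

d=195/8 v_max=39/4 a_max=13/2

final state: t=4, x=195/8, v=0 → d = 195/8
a_max = (39/8−0)/(3/4−0) = 13/2
max v = 39/4 over t∈[3/2,5/2] → v_max = 39/4
check: 39/4·(3/2+1) = 195/8 ✓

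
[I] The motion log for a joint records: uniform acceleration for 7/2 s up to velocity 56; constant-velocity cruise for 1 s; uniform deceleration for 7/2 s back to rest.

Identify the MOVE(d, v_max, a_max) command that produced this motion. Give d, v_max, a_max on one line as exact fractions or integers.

d=252 v_max=56 a_max=16

a_max = 56/(7/2) = 16
d_a = ½·56·7/2 = 98; d_c = 56·1 = 56
d = 2·98 + 56 = 252
t_c = 1 > 0 ⇒ limit active, v_max = 56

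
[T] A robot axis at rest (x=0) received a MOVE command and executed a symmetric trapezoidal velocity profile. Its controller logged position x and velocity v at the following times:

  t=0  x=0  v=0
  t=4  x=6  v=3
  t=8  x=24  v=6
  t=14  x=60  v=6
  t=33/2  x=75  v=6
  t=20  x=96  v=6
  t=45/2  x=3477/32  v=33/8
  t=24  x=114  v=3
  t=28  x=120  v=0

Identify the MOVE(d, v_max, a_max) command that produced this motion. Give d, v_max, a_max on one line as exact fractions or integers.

d=120 v_max=6 a_max=3/4

final state: t=28, x=120, v=0 → d = 120
a_max = (3−0)/(4−0) = 3/4
max v = 6 over t∈[8,20] → v_max = 6
check: 6·(8+12) = 120 ✓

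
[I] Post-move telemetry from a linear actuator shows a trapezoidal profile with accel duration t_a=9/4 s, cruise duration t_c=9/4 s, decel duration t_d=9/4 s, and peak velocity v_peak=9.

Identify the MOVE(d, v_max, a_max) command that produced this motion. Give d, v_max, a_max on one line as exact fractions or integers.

a_max = 9/(9/4) = 4
d_a = ½·9·9/4 = 81/8; d_c = 9·9/4 = 81/4
d = 2·81/8 + 81/4 = 81/2
t_c = 9/4 > 0 → v_max = v_peak = 9

d=81/2 v_max=9 a_max=4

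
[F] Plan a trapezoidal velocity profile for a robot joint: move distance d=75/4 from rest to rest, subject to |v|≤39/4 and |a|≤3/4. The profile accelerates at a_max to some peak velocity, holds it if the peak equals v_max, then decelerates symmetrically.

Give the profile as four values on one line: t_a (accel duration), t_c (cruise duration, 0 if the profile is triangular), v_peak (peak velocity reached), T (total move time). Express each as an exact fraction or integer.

(v_max)²/a_max = (39/4)²/(3/4) = 507/4
75/4 < 507/4 so t_c = 0
v_peak = √(75/4·3/4) = √(225/16) = 15/4
t_a = (15/4)/(3/4) = 5; t_c = 0
T = 2·5 = 10

t_a=5 t_c=0 v_peak=15/4 T=10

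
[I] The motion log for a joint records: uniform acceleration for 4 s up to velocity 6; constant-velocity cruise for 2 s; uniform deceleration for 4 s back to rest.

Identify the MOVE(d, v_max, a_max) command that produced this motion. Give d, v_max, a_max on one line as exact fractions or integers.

a_max = 6/4 = 3/2
d_a = ½·6·4 = 12; d_c = 6·2 = 12
d = 2·12 + 12 = 36
t_c = 2 > 0 ⇒ limit active, v_max = 6

d=36 v_max=6 a_max=3/2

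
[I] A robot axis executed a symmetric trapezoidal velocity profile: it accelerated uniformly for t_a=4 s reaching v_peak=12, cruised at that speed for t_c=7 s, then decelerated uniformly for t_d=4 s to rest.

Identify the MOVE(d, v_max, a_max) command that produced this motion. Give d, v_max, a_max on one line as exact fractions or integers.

a_max = 12/4 = 3
d_a = ½·12·4 = 24; d_c = 12·7 = 84
d = 2·24 + 84 = 132
t_c = 7 > 0 ⇒ limit active, v_max = 12

d=132 v_max=12 a_max=3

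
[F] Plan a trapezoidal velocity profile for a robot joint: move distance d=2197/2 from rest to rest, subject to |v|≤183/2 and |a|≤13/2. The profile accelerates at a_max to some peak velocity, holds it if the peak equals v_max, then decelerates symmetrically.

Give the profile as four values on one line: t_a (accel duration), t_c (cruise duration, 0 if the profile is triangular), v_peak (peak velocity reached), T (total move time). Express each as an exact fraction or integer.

t_a=13 t_c=0 v_peak=169/2 T=26

vₘ²/aₘ = (183/2)²/(13/2) = 33489/26
2197/2 < 33489/26 ⇒ no cruise
v_peak = √(2197/2·13/2) = √(28561/4) = 169/2
t_a = (169/2)/(13/2) = 13; t_c = 0
T = 2·13 = 26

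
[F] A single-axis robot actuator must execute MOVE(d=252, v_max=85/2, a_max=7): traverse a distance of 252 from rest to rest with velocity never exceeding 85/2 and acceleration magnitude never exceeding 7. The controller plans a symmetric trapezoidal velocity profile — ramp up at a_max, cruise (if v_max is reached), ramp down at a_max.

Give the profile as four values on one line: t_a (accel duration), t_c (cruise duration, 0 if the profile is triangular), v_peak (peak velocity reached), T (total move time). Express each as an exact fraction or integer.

t_a=6 t_c=0 v_peak=42 T=12

vₘ²/aₘ = (85/2)²/7 = 7225/28
252 < 7225/28 ⇒ no cruise
v_peak = √(252·7) = √1764 = 42
t_a = 42/7 = 6; t_c = 0
T = 2·6 = 12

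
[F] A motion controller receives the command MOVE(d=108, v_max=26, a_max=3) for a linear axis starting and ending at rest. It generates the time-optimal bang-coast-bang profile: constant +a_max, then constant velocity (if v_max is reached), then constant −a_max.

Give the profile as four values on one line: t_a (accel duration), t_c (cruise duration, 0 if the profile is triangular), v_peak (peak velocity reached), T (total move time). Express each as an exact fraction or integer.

t_a=6 t_c=0 v_peak=18 T=12

v_max²/a_max = 26²/3 = 676/3
108 < 676/3 → triangular
v_peak = √(108·3) = √324 = 18
t_a = 18/3 = 6; t_c = 0
T = 2·6 = 12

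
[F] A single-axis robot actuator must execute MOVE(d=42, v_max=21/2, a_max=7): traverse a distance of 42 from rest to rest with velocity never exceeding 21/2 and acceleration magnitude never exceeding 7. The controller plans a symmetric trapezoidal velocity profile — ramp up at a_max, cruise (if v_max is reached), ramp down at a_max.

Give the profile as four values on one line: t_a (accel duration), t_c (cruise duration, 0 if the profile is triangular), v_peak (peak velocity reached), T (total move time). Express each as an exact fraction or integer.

v_max²/a_max = (21/2)²/7 = 63/4
42 ≥ 63/4 → trapezoidal
t_a = (21/2)/7 = 3/2; v_peak = 21/2
d_cruise = 42 − 63/4 = 105/4; t_c = (105/4)/(21/2) = 5/2
T = 2·3/2 + 5/2 = 11/2

t_a=3/2 t_c=5/2 v_peak=21/2 T=11/2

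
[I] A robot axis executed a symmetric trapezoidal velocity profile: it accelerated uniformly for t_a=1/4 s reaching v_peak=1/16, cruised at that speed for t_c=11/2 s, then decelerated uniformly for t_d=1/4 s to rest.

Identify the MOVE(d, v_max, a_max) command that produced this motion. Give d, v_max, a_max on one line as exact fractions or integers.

d=23/64 v_max=1/16 a_max=1/4

a_max = (1/16)/(1/4) = 1/4
d_a = ½·1/16·1/4 = 1/128; d_c = 1/16·11/2 = 11/32
d = 2·1/128 + 11/32 = 23/64
t_c = 11/2 > 0 so v_max = 1/16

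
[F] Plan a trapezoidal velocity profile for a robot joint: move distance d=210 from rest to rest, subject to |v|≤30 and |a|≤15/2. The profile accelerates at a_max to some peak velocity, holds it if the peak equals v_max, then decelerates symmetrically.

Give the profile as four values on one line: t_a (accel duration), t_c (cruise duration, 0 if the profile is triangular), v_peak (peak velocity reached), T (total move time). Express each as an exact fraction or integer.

v_max²/a_max = 30²/(15/2) = 120
210 ≥ 120 → trapezoidal
t_a = 30/(15/2) = 4; v_peak = 30
d_cruise = 210 − 120 = 90; t_c = 90/30 = 3
T = 2·4 + 3 = 11

t_a=4 t_c=3 v_peak=30 T=11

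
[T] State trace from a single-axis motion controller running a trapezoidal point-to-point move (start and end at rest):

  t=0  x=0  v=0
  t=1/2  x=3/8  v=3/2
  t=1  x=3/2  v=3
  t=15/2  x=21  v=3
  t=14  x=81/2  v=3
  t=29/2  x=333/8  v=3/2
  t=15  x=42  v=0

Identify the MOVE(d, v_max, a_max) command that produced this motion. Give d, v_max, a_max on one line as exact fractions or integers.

final state: t=15, x=42, v=0 → d = 42
a_max = (3/2−0)/(1/2−0) = 3
max v = 3 over t∈[1,14] → v_max = 3
check: 3·(1+13) = 42 ✓

d=42 v_max=3 a_max=3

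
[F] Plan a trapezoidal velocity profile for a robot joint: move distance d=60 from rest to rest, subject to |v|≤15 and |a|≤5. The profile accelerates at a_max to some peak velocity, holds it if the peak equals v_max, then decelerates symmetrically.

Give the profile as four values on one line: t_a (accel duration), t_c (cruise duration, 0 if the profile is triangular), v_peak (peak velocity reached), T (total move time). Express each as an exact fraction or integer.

vₘ²/aₘ = 15²/5 = 45
60 ≥ 45 ⇒ cruise phase
t_a = 15/5 = 3; v_peak = 15
d_cruise = 60 − 45 = 15; t_c = 15/15 = 1
T = 2·3 + 1 = 7

t_a=3 t_c=1 v_peak=15 T=7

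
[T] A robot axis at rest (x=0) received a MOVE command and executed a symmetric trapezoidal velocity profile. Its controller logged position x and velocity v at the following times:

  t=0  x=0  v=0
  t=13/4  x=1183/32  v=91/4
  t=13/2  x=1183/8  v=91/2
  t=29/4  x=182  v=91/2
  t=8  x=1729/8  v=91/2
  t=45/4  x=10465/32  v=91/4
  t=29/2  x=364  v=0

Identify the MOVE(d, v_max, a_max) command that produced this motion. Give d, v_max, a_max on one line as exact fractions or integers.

final state: t=29/2, x=364, v=0 → d = 364
a_max = (91/4−0)/(13/4−0) = 7
max v = 91/2 over t∈[13/2,8] → v_max = 91/2
check: 91/2·(13/2+3/2) = 364 ✓

d=364 v_max=91/2 a_max=7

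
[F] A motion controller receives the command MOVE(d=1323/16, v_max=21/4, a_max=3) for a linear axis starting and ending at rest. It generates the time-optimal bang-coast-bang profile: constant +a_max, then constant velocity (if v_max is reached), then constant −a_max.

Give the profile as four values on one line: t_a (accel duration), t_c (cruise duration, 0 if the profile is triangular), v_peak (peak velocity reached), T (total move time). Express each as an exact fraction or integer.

vₘ²/aₘ = (21/4)²/3 = 147/16
1323/16 ≥ 147/16 so v_max reached
t_a = (21/4)/3 = 7/4; v_peak = 21/4
d_cruise = 1323/16 − 147/16 = 147/2; t_c = (147/2)/(21/4) = 14
T = 2·7/4 + 14 = 35/2

t_a=7/4 t_c=14 v_peak=21/4 T=35/2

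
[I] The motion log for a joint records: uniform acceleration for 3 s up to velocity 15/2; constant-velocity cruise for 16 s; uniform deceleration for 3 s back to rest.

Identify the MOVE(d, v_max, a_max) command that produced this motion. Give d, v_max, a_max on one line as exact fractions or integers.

a_max = (15/2)/3 = 5/2
d_a = ½·15/2·3 = 45/4; d_c = 15/2·16 = 120
d = 2·45/4 + 120 = 285/2
t_c = 16 > 0 → v_max = v_peak = 15/2

d=285/2 v_max=15/2 a_max=5/2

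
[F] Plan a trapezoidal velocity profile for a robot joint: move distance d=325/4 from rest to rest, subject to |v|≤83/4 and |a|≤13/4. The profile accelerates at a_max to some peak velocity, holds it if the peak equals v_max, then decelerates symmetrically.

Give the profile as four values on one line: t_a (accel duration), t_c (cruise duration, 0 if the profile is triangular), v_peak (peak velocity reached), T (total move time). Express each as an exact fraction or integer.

(v_max)²/a_max = (83/4)²/(13/4) = 6889/52
325/4 < 6889/52 so t_c = 0
v_peak = √(325/4·13/4) = √(4225/16) = 65/4
t_a = (65/4)/(13/4) = 5; t_c = 0
T = 2·5 = 10

t_a=5 t_c=0 v_peak=65/4 T=10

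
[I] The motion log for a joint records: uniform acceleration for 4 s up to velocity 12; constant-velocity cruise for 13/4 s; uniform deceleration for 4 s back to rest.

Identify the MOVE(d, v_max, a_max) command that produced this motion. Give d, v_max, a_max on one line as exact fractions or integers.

a_max = 12/4 = 3
d_a = ½·12·4 = 24; d_c = 12·13/4 = 39
d = 2·24 + 39 = 87
t_c = 13/4 > 0 so v_max = 12

d=87 v_max=12 a_max=3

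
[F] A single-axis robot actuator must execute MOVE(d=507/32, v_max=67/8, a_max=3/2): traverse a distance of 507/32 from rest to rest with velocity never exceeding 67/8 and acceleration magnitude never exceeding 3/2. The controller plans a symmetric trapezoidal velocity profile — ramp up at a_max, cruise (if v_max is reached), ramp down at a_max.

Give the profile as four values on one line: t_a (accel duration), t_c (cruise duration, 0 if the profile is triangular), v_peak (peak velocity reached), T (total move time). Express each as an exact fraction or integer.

v_max²/a_max = (67/8)²/(3/2) = 4489/96
507/32 < 4489/96 ⇒ no cruise
v_peak = √(507/32·3/2) = √(1521/64) = 39/8
t_a = (39/8)/(3/2) = 13/4; t_c = 0
T = 2·13/4 = 13/2

t_a=13/4 t_c=0 v_peak=39/8 T=13/2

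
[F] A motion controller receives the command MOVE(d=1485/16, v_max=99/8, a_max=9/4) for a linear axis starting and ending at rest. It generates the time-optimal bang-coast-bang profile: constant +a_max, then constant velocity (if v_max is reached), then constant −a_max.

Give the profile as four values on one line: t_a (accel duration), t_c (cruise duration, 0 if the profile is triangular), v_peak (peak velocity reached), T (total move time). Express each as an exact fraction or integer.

v_max²/a_max = (99/8)²/(9/4) = 1089/16
1485/16 ≥ 1089/16 → trapezoidal
t_a = (99/8)/(9/4) = 11/2; v_peak = 99/8
d_cruise = 1485/16 − 1089/16 = 99/4; t_c = (99/4)/(99/8) = 2
T = 2·11/2 + 2 = 13

t_a=11/2 t_c=2 v_peak=99/8 T=13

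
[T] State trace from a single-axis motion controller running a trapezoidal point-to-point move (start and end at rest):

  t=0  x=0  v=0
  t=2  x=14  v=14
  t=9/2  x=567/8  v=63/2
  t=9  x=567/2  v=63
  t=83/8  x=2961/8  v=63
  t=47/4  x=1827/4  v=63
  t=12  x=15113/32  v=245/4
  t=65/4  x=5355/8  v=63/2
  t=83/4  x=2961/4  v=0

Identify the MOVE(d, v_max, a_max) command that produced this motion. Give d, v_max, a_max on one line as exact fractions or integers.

d=2961/4 v_max=63 a_max=7

final state: t=83/4, x=2961/4, v=0 → d = 2961/4
a_max = (14−0)/(2−0) = 7
max v = 63 over t∈[9,47/4] → v_max = 63
check: 63·(9+11/4) = 2961/4 ✓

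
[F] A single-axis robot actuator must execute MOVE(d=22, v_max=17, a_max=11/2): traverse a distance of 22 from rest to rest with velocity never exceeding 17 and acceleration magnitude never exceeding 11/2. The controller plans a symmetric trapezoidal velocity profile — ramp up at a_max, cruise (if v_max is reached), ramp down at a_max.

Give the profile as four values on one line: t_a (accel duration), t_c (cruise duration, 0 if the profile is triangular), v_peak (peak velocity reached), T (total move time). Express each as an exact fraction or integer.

(v_max)²/a_max = 17²/(11/2) = 578/11
22 < 578/11 ⇒ no cruise
v_peak = √(22·11/2) = √121 = 11
t_a = 11/(11/2) = 2; t_c = 0
T = 2·2 = 4

t_a=2 t_c=0 v_peak=11 T=4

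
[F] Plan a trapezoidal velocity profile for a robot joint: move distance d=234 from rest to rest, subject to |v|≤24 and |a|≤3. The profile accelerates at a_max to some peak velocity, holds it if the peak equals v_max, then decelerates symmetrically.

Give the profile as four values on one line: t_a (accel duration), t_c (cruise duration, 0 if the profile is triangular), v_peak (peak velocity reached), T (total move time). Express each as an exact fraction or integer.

vₘ²/aₘ = 24²/3 = 192
234 ≥ 192 so v_max reached
t_a = 24/3 = 8; v_peak = 24
d_cruise = 234 − 192 = 42; t_c = 42/24 = 7/4
T = 2·8 + 7/4 = 71/4

t_a=8 t_c=7/4 v_peak=24 T=71/4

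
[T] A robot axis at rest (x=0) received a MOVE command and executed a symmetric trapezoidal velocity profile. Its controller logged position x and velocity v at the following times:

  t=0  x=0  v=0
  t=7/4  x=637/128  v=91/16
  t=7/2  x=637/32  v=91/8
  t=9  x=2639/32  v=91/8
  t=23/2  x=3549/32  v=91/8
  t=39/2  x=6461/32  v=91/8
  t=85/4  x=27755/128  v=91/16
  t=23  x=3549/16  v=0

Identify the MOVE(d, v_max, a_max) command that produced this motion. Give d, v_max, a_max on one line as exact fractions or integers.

final state: t=23, x=3549/16, v=0 → d = 3549/16
a_max = (91/16−0)/(7/4−0) = 13/4
max v = 91/8 over t∈[7/2,39/2] → v_max = 91/8
check: 91/8·(7/2+16) = 3549/16 ✓

d=3549/16 v_max=91/8 a_max=13/4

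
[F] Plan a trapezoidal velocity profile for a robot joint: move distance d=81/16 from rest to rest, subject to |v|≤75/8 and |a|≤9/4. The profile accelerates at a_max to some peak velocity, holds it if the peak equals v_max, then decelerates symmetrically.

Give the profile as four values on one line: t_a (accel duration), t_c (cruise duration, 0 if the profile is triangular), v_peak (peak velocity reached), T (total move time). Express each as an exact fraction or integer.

vₘ²/aₘ = (75/8)²/(9/4) = 625/16
81/16 < 625/16 ⇒ no cruise
v_peak = √(81/16·9/4) = √(729/64) = 27/8
t_a = (27/8)/(9/4) = 3/2; t_c = 0
T = 2·3/2 = 3

t_a=3/2 t_c=0 v_peak=27/8 T=3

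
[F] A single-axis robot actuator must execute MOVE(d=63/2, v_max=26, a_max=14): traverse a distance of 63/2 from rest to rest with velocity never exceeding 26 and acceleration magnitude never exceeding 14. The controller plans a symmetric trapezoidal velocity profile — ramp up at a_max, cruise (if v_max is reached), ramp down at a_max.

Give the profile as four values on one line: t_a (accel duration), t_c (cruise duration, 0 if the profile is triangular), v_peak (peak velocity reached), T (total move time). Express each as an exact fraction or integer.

t_a=3/2 t_c=0 v_peak=21 T=3

vₘ²/aₘ = 26²/14 = 338/7
63/2 < 338/7 ⇒ no cruise
v_peak = √(63/2·14) = √441 = 21
t_a = 21/14 = 3/2; t_c = 0
T = 2·3/2 = 3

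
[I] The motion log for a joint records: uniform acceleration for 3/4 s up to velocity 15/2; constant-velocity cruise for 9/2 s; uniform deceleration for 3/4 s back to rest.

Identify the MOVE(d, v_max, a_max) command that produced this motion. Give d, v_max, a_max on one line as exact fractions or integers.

d=315/8 v_max=15/2 a_max=10

a_max = (15/2)/(3/4) = 10
d_a = ½·15/2·3/4 = 45/16; d_c = 15/2·9/2 = 135/4
d = 2·45/16 + 135/4 = 315/8
t_c = 9/2 > 0 so v_max = 15/2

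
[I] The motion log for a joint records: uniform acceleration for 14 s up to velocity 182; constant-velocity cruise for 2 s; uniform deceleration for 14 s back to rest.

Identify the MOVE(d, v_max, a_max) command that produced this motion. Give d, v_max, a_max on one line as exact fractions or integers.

a_max = 182/14 = 13
d_a = ½·182·14 = 1274; d_c = 182·2 = 364
d = 2·1274 + 364 = 2912
t_c = 2 > 0 ⇒ limit active, v_max = 182

d=2912 v_max=182 a_max=13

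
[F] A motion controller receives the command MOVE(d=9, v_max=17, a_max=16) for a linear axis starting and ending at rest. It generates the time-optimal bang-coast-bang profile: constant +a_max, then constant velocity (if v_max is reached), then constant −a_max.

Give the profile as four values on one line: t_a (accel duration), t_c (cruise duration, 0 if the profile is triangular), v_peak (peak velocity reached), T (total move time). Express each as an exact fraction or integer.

vₘ²/aₘ = 17²/16 = 289/16
9 < 289/16 → triangular
v_peak = √(9·16) = √144 = 12
t_a = 12/16 = 3/4; t_c = 0
T = 2·3/4 = 3/2

t_a=3/4 t_c=0 v_peak=12 T=3/2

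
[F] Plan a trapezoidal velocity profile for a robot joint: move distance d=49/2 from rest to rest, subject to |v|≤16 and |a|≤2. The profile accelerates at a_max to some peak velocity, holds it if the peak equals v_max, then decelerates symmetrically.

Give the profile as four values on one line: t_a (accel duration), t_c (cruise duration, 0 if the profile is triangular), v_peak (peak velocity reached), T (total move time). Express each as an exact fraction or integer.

(v_max)²/a_max = 16²/2 = 128
49/2 < 128 → triangular
v_peak = √(49/2·2) = √49 = 7
t_a = 7/2; t_c = 0
T = 2·7/2 = 7

t_a=7/2 t_c=0 v_peak=7 T=7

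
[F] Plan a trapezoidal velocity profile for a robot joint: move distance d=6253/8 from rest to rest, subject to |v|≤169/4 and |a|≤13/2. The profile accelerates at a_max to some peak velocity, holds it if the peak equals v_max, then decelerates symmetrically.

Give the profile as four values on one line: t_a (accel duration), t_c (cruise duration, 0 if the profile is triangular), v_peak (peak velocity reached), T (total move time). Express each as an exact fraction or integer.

t_a=13/2 t_c=12 v_peak=169/4 T=25

vₘ²/aₘ = (169/4)²/(13/2) = 2197/8
6253/8 ≥ 2197/8 ⇒ cruise phase
t_a = (169/4)/(13/2) = 13/2; v_peak = 169/4
d_cruise = 6253/8 − 2197/8 = 507; t_c = 507/(169/4) = 12
T = 2·13/2 + 12 = 25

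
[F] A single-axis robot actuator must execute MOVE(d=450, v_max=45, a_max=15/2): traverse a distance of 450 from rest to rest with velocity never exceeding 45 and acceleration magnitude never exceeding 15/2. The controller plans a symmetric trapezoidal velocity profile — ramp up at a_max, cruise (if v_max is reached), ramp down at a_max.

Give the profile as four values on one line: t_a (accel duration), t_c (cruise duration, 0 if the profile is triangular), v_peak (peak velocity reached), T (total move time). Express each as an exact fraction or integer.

vₘ²/aₘ = 45²/(15/2) = 270
450 ≥ 270 ⇒ cruise phase
t_a = 45/(15/2) = 6; v_peak = 45
d_cruise = 450 − 270 = 180; t_c = 180/45 = 4
T = 2·6 + 4 = 16

t_a=6 t_c=4 v_peak=45 T=16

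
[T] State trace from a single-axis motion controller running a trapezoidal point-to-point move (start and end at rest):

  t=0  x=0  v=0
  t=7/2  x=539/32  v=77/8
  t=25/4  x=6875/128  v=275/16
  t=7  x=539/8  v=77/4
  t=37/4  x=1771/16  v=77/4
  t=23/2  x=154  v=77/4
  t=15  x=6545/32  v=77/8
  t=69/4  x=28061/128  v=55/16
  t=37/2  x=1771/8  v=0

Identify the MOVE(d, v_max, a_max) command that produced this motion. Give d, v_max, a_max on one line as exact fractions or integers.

final state: t=37/2, x=1771/8, v=0 → d = 1771/8
a_max = (77/8−0)/(7/2−0) = 11/4
max v = 77/4 over t∈[7,23/2] → v_max = 77/4
check: 77/4·(7+9/2) = 1771/8 ✓

d=1771/8 v_max=77/4 a_max=11/4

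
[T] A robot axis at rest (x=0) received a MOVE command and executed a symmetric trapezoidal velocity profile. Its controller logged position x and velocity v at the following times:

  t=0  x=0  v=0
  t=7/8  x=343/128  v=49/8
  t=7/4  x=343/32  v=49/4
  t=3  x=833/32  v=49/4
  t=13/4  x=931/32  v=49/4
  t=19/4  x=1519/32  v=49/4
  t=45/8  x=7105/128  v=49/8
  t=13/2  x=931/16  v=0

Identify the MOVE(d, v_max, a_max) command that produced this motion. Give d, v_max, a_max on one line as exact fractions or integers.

final state: t=13/2, x=931/16, v=0 → d = 931/16
a_max = (49/8−0)/(7/8−0) = 7
max v = 49/4 over t∈[7/4,19/4] → v_max = 49/4
check: 49/4·(7/4+3) = 931/16 ✓

d=931/16 v_max=49/4 a_max=7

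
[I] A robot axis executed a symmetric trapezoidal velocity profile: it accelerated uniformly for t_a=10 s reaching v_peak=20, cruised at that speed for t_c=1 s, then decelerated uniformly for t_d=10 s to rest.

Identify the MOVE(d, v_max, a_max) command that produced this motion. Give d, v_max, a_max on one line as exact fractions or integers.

d=220 v_max=20 a_max=2

a_max = 20/10 = 2
d_a = ½·20·10 = 100; d_c = 20·1 = 20
d = 2·100 + 20 = 220
t_c = 1 > 0 → v_max = v_peak = 20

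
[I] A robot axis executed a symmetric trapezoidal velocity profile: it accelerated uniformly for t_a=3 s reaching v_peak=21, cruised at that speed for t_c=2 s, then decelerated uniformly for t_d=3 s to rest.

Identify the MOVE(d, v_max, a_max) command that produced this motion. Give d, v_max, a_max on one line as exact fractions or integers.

d=105 v_max=21 a_max=7

a_max = 21/3 = 7
d_a = ½·21·3 = 63/2; d_c = 21·2 = 42
d = 2·63/2 + 42 = 105
t_c = 2 > 0 so v_max = 21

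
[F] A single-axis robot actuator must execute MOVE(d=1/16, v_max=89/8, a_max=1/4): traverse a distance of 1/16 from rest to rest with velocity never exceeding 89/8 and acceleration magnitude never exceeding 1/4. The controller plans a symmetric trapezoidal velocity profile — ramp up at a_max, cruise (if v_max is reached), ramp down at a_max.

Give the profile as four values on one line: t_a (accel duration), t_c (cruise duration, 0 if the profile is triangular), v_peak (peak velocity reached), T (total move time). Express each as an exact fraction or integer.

v_max²/a_max = (89/8)²/(1/4) = 7921/16
1/16 < 7921/16 ⇒ no cruise
v_peak = √(1/16·1/4) = √(1/64) = 1/8
t_a = (1/8)/(1/4) = 1/2; t_c = 0
T = 2·1/2 = 1

t_a=1/2 t_c=0 v_peak=1/8 T=1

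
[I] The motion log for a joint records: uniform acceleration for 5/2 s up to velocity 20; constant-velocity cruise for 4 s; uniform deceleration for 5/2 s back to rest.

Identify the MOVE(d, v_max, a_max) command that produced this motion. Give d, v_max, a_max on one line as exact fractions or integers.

d=130 v_max=20 a_max=8

a_max = 20/(5/2) = 8
d_a = ½·20·5/2 = 25; d_c = 20·4 = 80
d = 2·25 + 80 = 130
t_c = 4 > 0 ⇒ limit active, v_max = 20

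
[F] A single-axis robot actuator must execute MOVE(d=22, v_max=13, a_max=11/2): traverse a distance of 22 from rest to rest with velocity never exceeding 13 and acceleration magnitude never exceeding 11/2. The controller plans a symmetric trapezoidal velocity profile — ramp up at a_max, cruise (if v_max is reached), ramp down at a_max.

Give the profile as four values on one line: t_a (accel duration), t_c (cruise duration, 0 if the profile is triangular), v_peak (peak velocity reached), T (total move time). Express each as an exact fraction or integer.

vₘ²/aₘ = 13²/(11/2) = 338/11
22 < 338/11 ⇒ no cruise
v_peak = √(22·11/2) = √121 = 11
t_a = 11/(11/2) = 2; t_c = 0
T = 2·2 = 4

t_a=2 t_c=0 v_peak=11 T=4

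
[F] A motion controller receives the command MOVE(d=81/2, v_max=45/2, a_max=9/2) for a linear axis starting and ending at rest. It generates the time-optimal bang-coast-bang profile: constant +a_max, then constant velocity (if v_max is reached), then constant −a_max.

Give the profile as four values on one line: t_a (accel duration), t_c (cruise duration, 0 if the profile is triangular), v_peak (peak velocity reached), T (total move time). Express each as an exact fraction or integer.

t_a=3 t_c=0 v_peak=27/2 T=6

v_max²/a_max = (45/2)²/(9/2) = 225/2
81/2 < 225/2 → triangular
v_peak = √(81/2·9/2) = √(729/4) = 27/2
t_a = (27/2)/(9/2) = 3; t_c = 0
T = 2·3 = 6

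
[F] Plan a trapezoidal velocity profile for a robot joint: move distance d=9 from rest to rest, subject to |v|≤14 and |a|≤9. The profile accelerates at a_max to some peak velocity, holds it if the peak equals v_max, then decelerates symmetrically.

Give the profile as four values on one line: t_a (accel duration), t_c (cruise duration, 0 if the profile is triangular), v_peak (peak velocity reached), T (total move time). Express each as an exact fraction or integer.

vₘ²/aₘ = 14²/9 = 196/9
9 < 196/9 so t_c = 0
v_peak = √(9·9) = √81 = 9
t_a = 9/9 = 1; t_c = 0
T = 2·1 = 2

t_a=1 t_c=0 v_peak=9 T=2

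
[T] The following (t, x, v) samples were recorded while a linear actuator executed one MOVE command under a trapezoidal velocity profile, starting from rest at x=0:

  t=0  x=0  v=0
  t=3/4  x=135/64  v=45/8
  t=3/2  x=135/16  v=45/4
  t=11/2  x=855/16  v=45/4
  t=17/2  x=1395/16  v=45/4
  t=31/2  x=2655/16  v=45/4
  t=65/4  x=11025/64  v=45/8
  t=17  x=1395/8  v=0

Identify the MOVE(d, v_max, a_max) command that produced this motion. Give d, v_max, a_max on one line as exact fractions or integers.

final state: t=17, x=1395/8, v=0 → d = 1395/8
a_max = (45/8−0)/(3/4−0) = 15/2
max v = 45/4 over t∈[3/2,31/2] → v_max = 45/4
check: 45/4·(3/2+14) = 1395/8 ✓

d=1395/8 v_max=45/4 a_max=15/2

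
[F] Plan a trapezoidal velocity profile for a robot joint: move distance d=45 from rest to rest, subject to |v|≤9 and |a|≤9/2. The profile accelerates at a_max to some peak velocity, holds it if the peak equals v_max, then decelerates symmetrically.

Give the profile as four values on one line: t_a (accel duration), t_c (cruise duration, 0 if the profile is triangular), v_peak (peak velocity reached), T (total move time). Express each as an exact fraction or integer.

t_a=2 t_c=3 v_peak=9 T=7

(v_max)²/a_max = 9²/(9/2) = 18
45 ≥ 18 so v_max reached
t_a = 9/(9/2) = 2; v_peak = 9
d_cruise = 45 − 18 = 27; t_c = 27/9 = 3
T = 2·2 + 3 = 7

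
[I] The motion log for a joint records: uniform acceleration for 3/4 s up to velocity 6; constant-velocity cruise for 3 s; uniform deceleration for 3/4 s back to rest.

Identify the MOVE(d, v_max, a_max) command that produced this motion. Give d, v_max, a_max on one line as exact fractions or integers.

a_max = 6/(3/4) = 8
d_a = ½·6·3/4 = 9/4; d_c = 6·3 = 18
d = 2·9/4 + 18 = 45/2
t_c = 3 > 0 so v_max = 6

d=45/2 v_max=6 a_max=8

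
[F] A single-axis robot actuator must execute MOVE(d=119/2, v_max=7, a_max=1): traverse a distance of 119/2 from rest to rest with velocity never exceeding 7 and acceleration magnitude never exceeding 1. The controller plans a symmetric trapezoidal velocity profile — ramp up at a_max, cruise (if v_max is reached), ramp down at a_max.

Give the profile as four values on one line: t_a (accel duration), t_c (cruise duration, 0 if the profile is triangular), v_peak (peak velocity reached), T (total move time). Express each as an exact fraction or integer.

t_a=7 t_c=3/2 v_peak=7 T=31/2

(v_max)²/a_max = 7²/1 = 49
119/2 ≥ 49 → trapezoidal
t_a = 7/1 = 7; v_peak = 7
d_cruise = 119/2 − 49 = 21/2; t_c = (21/2)/7 = 3/2
T = 2·7 + 3/2 = 31/2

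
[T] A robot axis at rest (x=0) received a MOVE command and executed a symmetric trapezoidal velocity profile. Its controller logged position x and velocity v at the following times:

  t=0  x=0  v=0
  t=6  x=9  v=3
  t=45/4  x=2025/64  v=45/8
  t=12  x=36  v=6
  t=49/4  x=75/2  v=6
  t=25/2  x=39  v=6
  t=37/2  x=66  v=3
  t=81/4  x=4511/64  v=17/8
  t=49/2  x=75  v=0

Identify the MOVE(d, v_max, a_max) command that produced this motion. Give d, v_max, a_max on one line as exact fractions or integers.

d=75 v_max=6 a_max=1/2

final state: t=49/2, x=75, v=0 → d = 75
a_max = (3−0)/(6−0) = 1/2
max v = 6 over t∈[12,25/2] → v_max = 6
check: 6·(12+1/2) = 75 ✓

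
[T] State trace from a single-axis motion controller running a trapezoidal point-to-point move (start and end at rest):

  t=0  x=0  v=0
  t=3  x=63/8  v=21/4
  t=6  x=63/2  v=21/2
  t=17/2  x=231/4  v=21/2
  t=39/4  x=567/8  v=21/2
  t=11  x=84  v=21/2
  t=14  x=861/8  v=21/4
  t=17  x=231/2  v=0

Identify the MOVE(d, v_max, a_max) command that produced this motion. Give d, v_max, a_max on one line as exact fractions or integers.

d=231/2 v_max=21/2 a_max=7/4

final state: t=17, x=231/2, v=0 → d = 231/2
a_max = (21/4−0)/(3−0) = 7/4
max v = 21/2 over t∈[6,11] → v_max = 21/2
check: 21/2·(6+5) = 231/2 ✓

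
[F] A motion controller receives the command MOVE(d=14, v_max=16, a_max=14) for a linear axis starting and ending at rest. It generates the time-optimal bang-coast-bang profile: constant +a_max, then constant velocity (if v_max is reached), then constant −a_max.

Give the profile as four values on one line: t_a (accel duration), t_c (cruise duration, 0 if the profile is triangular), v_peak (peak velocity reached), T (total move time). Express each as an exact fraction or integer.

v_max²/a_max = 16²/14 = 128/7
14 < 128/7 ⇒ no cruise
v_peak = √(14·14) = √196 = 14
t_a = 14/14 = 1; t_c = 0
T = 2·1 = 2

t_a=1 t_c=0 v_peak=14 T=2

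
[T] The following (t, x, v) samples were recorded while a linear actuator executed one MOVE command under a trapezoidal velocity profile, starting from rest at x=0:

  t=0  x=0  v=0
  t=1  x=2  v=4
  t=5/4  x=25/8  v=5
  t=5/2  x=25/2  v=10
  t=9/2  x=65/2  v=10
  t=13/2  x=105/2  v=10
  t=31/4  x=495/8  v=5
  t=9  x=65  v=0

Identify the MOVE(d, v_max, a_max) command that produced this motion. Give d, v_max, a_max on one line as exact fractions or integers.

d=65 v_max=10 a_max=4

final state: t=9, x=65, v=0 → d = 65
a_max = (4−0)/(1−0) = 4
max v = 10 over t∈[5/2,13/2] → v_max = 10
check: 10·(5/2+4) = 65 ✓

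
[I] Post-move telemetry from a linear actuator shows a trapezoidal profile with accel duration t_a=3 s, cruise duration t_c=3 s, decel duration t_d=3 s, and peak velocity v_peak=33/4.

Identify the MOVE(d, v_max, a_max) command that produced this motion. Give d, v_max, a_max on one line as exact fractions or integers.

d=99/2 v_max=33/4 a_max=11/4

a_max = (33/4)/3 = 11/4
d_a = ½·33/4·3 = 99/8; d_c = 33/4·3 = 99/4
d = 2·99/8 + 99/4 = 99/2
t_c = 3 > 0 ⇒ limit active, v_max = 33/4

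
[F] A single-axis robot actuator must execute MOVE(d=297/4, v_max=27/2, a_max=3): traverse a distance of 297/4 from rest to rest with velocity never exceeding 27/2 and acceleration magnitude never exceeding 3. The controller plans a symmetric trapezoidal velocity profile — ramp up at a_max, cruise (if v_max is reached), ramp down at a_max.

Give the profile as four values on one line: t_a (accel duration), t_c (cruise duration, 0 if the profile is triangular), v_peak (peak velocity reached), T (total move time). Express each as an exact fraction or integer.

t_a=9/2 t_c=1 v_peak=27/2 T=10

v_max²/a_max = (27/2)²/3 = 243/4
297/4 ≥ 243/4 ⇒ cruise phase
t_a = (27/2)/3 = 9/2; v_peak = 27/2
d_cruise = 297/4 − 243/4 = 27/2; t_c = (27/2)/(27/2) = 1
T = 2·9/2 + 1 = 10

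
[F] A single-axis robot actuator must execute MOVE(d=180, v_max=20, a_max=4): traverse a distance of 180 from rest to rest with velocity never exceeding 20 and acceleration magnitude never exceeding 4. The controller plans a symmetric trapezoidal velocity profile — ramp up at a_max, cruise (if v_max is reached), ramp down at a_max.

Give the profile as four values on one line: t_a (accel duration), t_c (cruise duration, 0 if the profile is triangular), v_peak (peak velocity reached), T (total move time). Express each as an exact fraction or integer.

(v_max)²/a_max = 20²/4 = 100
180 ≥ 100 → trapezoidal
t_a = 20/4 = 5; v_peak = 20
d_cruise = 180 − 100 = 80; t_c = 80/20 = 4
T = 2·5 + 4 = 14

t_a=5 t_c=4 v_peak=20 T=14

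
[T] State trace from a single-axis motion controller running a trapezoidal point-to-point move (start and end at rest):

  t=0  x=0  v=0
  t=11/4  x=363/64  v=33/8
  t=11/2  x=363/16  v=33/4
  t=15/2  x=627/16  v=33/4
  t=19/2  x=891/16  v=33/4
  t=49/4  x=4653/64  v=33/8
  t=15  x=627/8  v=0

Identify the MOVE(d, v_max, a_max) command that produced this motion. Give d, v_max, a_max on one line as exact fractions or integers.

d=627/8 v_max=33/4 a_max=3/2

final state: t=15, x=627/8, v=0 → d = 627/8
a_max = (33/8−0)/(11/4−0) = 3/2
max v = 33/4 over t∈[11/2,19/2] → v_max = 33/4
check: 33/4·(11/2+4) = 627/8 ✓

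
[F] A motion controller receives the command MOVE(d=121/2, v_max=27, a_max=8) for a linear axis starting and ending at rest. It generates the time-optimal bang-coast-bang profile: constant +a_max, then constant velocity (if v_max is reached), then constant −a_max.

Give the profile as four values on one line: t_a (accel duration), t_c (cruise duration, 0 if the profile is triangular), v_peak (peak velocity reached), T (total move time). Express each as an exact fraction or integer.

t_a=11/4 t_c=0 v_peak=22 T=11/2

vₘ²/aₘ = 27²/8 = 729/8
121/2 < 729/8 → triangular
v_peak = √(121/2·8) = √484 = 22
t_a = 22/8 = 11/4; t_c = 0
T = 2·11/4 = 11/2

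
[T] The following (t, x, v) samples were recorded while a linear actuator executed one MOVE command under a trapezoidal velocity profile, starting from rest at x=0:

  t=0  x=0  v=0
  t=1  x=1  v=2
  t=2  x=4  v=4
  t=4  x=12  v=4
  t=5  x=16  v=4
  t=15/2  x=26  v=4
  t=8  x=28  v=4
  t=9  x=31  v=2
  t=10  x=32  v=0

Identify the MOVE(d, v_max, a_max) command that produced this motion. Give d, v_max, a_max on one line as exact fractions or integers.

final state: t=10, x=32, v=0 → d = 32
a_max = (2−0)/(1−0) = 2
max v = 4 over t∈[2,8] → v_max = 4
check: 4·(2+6) = 32 ✓

d=32 v_max=4 a_max=2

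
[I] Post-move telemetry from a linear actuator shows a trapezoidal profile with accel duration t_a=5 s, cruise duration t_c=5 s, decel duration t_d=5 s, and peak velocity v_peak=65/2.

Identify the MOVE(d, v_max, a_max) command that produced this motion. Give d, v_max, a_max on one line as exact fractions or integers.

a_max = (65/2)/5 = 13/2
d_a = ½·65/2·5 = 325/4; d_c = 65/2·5 = 325/2
d = 2·325/4 + 325/2 = 325
t_c = 5 > 0 so v_max = 65/2

d=325 v_max=65/2 a_max=13/2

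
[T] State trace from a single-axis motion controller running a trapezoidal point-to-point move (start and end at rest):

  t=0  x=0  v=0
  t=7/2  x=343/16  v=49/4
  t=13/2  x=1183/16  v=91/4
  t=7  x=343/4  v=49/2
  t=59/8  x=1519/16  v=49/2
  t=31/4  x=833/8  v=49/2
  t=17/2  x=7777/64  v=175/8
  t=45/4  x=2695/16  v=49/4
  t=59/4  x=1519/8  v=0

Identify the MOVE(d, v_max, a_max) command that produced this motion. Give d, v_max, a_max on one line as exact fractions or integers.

final state: t=59/4, x=1519/8, v=0 → d = 1519/8
a_max = (49/4−0)/(7/2−0) = 7/2
max v = 49/2 over t∈[7,31/4] → v_max = 49/2
check: 49/2·(7+3/4) = 1519/8 ✓

d=1519/8 v_max=49/2 a_max=7/2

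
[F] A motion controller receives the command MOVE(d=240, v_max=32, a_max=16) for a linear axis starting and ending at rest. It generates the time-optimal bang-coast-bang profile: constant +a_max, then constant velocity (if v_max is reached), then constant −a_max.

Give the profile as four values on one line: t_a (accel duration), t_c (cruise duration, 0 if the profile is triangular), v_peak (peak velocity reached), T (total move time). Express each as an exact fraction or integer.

t_a=2 t_c=11/2 v_peak=32 T=19/2

(v_max)²/a_max = 32²/16 = 64
240 ≥ 64 → trapezoidal
t_a = 32/16 = 2; v_peak = 32
d_cruise = 240 − 64 = 176; t_c = 176/32 = 11/2
T = 2·2 + 11/2 = 19/2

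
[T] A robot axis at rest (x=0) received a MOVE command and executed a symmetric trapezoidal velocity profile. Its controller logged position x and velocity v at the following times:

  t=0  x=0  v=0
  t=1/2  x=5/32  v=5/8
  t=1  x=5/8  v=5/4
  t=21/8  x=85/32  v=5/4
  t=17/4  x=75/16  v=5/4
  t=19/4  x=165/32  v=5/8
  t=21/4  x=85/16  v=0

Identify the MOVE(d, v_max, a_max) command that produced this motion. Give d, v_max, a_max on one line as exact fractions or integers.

final state: t=21/4, x=85/16, v=0 → d = 85/16
a_max = (5/8−0)/(1/2−0) = 5/4
max v = 5/4 over t∈[1,17/4] → v_max = 5/4
check: 5/4·(1+13/4) = 85/16 ✓

d=85/16 v_max=5/4 a_max=5/4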